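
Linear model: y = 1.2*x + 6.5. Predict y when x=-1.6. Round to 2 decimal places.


y = 1.2 * -1.6 + (6.5)
= -1.92 + (6.5)
= 4.58

4.58


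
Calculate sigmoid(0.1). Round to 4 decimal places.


sigmoid(z) = 1 / (1 + exp(-z))
exp(-(0.1)) = exp(-0.1) = 0.9048
1 + 0.9048 = 1.9048
1 / 1.9048 = 0.5250

0.5250


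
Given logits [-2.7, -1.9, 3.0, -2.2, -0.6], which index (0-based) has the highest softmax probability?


Softmax is a monotonic transformation, so it preserves the argmax.
We need to find the index of the maximum logit.
Index 0: -2.7
Index 1: -1.9
Index 2: 3.0
Index 3: -2.2
Index 4: -0.6
Maximum logit = 3.0 at index 2

2


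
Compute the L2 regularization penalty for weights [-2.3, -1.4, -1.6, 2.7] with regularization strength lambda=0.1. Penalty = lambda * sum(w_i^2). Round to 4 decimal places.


Squaring each weight:
(-2.3)^2 = 5.29
(-1.4)^2 = 1.96
(-1.6)^2 = 2.56
2.7^2 = 7.29
Sum of squares = 17.1
Penalty = 0.1 * 17.1 = 1.7100

1.7100


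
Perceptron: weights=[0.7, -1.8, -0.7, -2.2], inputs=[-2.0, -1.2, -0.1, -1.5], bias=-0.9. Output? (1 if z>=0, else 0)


z = w . x + b
= 0.7*-2.0 + -1.8*-1.2 + -0.7*-0.1 + -2.2*-1.5 + -0.9
= -1.4 + 2.16 + 0.07 + 3.3 + -0.9
= 4.13 + -0.9
= 3.23
Since z = 3.23 >= 0, output = 1

1


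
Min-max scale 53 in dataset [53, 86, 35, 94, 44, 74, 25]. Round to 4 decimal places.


Min = 25, Max = 94
Range = 94 - 25 = 69
Scaled = (x - min) / (max - min)
= (53 - 25) / 69
= 28 / 69
= 0.4058

0.4058


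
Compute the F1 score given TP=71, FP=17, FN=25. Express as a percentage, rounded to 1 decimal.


Precision = TP / (TP + FP) = 71 / 88 = 0.8068
Recall = TP / (TP + FN) = 71 / 96 = 0.7396
F1 = 2 * P * R / (P + R)
= 2 * 0.8068 * 0.7396 / (0.8068 + 0.7396)
= 1.1934 / 1.5464
= 0.7717
As percentage: 77.2%

77.2


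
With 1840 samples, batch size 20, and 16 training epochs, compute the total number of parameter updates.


Iterations per epoch = 1840 / 20 = 92
Total updates = iterations_per_epoch * epochs
= 92 * 16
= 1472

1472


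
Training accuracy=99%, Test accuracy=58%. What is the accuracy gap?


Gap = train_accuracy - test_accuracy
= 99 - 58
= 41%
This large gap strongly indicates overfitting.

41


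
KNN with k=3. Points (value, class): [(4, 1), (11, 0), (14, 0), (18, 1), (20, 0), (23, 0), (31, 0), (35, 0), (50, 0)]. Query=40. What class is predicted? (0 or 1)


Distances from query 40:
Point 35 (class 0): distance = 5
Point 31 (class 0): distance = 9
Point 50 (class 0): distance = 10
K=3 nearest neighbors: classes = [0, 0, 0]
Votes for class 1: 0 / 3
Majority vote => class 0

0


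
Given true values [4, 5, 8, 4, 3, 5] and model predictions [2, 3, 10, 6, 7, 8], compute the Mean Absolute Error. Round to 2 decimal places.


Absolute errors: [2, 2, 2, 2, 4, 3]
Sum of absolute errors = 15
MAE = 15 / 6 = 2.50

2.50


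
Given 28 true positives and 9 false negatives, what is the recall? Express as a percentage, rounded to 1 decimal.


Recall = TP / (TP + FN) * 100
= 28 / (28 + 9)
= 28 / 37
= 0.7568
= 75.7%

75.7


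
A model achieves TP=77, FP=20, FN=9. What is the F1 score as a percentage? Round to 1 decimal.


Precision = TP / (TP + FP) = 77 / 97 = 0.7938
Recall = TP / (TP + FN) = 77 / 86 = 0.8953
F1 = 2 * P * R / (P + R)
= 2 * 0.7938 * 0.8953 / (0.7938 + 0.8953)
= 1.4215 / 1.6892
= 0.8415
As percentage: 84.2%

84.2


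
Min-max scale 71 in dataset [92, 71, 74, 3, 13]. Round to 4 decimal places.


Min = 3, Max = 92
Range = 92 - 3 = 89
Scaled = (x - min) / (max - min)
= (71 - 3) / 89
= 68 / 89
= 0.7640

0.7640


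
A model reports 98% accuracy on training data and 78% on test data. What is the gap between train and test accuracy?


Gap = train_accuracy - test_accuracy
= 98 - 78
= 20%
This gap suggests the model is overfitting.

20


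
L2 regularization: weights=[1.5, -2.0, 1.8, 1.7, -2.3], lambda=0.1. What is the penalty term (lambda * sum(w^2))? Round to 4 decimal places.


Squaring each weight:
1.5^2 = 2.25
(-2.0)^2 = 4.0
1.8^2 = 3.24
1.7^2 = 2.89
(-2.3)^2 = 5.29
Sum of squares = 17.67
Penalty = 0.1 * 17.67 = 1.7670

1.7670


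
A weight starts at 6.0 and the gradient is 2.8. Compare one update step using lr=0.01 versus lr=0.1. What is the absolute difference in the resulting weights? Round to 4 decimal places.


With lr=0.01: w_new = 6.0 - 0.01 * 2.8 = 5.972
With lr=0.1: w_new = 6.0 - 0.1 * 2.8 = 5.72
Absolute difference = |5.972 - 5.72|
= 0.2520

0.2520


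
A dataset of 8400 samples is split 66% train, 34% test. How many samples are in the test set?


Train samples = 8400 * 66% = 5544
Test samples = 8400 - 5544
= 2856

2856


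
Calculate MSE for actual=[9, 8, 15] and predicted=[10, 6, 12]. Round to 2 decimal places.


Differences: [-1, 2, 3]
Squared errors: [1, 4, 9]
Sum of squared errors = 14
MSE = 14 / 3 = 4.67

4.67


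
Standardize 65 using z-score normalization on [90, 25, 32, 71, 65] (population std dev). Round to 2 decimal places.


Mean = (90 + 25 + 32 + 71 + 65) / 5 = 56.6
Variance = sum((x_i - mean)^2) / n = 599.44
Std = sqrt(599.44) = 24.4835
Z = (x - mean) / std
= (65 - 56.6) / 24.4835
= 8.4 / 24.4835
= 0.34

0.34


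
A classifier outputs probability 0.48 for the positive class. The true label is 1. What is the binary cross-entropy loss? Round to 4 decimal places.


For y=1: Loss = -log(p)
= -log(0.48)
= -(-0.734)
= 0.7340

0.7340


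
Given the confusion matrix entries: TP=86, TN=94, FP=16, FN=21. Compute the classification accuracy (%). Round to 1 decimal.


Accuracy = (TP + TN) / (TP + TN + FP + FN) * 100
= (86 + 94) / (86 + 94 + 16 + 21)
= 180 / 217
= 0.8295
= 82.9%

82.9


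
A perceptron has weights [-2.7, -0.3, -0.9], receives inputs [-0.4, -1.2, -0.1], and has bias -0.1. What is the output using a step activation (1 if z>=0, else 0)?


z = w . x + b
= -2.7*-0.4 + -0.3*-1.2 + -0.9*-0.1 + -0.1
= 1.08 + 0.36 + 0.09 + -0.1
= 1.53 + -0.1
= 1.43
Since z = 1.43 >= 0, output = 1

1


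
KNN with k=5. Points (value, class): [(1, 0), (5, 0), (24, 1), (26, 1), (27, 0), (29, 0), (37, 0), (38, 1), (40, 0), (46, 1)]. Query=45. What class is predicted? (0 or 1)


Distances from query 45:
Point 46 (class 1): distance = 1
Point 40 (class 0): distance = 5
Point 38 (class 1): distance = 7
Point 37 (class 0): distance = 8
Point 29 (class 0): distance = 16
K=5 nearest neighbors: classes = [1, 0, 1, 0, 0]
Votes for class 1: 2 / 5
Majority vote => class 0

0


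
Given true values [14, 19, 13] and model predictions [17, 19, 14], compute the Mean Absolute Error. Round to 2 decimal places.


Absolute errors: [3, 0, 1]
Sum of absolute errors = 4
MAE = 4 / 3 = 1.33

1.33


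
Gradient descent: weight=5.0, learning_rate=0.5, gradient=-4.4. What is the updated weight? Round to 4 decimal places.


w_new = w_old - lr * gradient
= 5.0 - 0.5 * -4.4
= 5.0 - (-2.2)
= 7.2000

7.2000


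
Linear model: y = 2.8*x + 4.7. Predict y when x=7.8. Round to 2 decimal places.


y = 2.8 * 7.8 + (4.7)
= 21.84 + (4.7)
= 26.54

26.54


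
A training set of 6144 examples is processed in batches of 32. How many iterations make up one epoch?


Iterations per epoch = dataset_size / batch_size
= 6144 / 32
= 192

192


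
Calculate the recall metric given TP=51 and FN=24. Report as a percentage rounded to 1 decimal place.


Recall = TP / (TP + FN) * 100
= 51 / (51 + 24)
= 51 / 75
= 0.68
= 68.0%

68.0


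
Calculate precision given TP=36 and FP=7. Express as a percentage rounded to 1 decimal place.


Precision = TP / (TP + FP) * 100
= 36 / (36 + 7)
= 36 / 43
= 0.8372
= 83.7%

83.7


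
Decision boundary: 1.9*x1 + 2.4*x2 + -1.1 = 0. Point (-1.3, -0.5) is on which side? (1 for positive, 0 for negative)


Compute 1.9 * -1.3 + 2.4 * -0.5 + -1.1
= -2.47 + -1.2 + -1.1
= -4.77
Since -4.77 < 0, the point is on the negative side.

0


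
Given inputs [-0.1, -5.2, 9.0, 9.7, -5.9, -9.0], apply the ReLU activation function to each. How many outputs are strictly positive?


ReLU(x) = max(0, x) for each element:
ReLU(-0.1) = 0
ReLU(-5.2) = 0
ReLU(9.0) = 9.0
ReLU(9.7) = 9.7
ReLU(-5.9) = 0
ReLU(-9.0) = 0
Active neurons (>0): 2

2


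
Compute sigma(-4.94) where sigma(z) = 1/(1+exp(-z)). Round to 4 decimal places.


sigmoid(z) = 1 / (1 + exp(-z))
exp(-(-4.94)) = exp(4.94) = 139.7703
1 + 139.7703 = 140.7703
1 / 140.7703 = 0.0071

0.0071


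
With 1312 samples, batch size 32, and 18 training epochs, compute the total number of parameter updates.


Iterations per epoch = 1312 / 32 = 41
Total updates = iterations_per_epoch * epochs
= 41 * 18
= 738

738


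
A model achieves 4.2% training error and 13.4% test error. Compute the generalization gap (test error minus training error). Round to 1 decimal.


Generalization gap = test_error - train_error
= 13.4 - 4.2
= 9.2%
A moderate gap.

9.2


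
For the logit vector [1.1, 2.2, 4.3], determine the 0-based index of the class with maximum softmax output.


Softmax is a monotonic transformation, so it preserves the argmax.
We need to find the index of the maximum logit.
Index 0: 1.1
Index 1: 2.2
Index 2: 4.3
Maximum logit = 4.3 at index 2

2


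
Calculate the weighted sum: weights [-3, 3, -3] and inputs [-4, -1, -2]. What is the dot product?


Element-wise products:
-3 * -4 = 12
3 * -1 = -3
-3 * -2 = 6
Sum = 12 + -3 + 6
= 15

15


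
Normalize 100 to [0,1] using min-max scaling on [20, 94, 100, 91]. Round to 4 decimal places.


Min = 20, Max = 100
Range = 100 - 20 = 80
Scaled = (x - min) / (max - min)
= (100 - 20) / 80
= 80 / 80
= 1.0000

1.0000


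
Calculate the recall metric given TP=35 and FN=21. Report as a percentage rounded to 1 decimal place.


Recall = TP / (TP + FN) * 100
= 35 / (35 + 21)
= 35 / 56
= 0.625
= 62.5%

62.5


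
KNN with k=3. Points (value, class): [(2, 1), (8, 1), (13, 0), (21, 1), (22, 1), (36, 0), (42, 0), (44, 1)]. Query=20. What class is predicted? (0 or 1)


Distances from query 20:
Point 21 (class 1): distance = 1
Point 22 (class 1): distance = 2
Point 13 (class 0): distance = 7
K=3 nearest neighbors: classes = [1, 1, 0]
Votes for class 1: 2 / 3
Majority vote => class 1

1


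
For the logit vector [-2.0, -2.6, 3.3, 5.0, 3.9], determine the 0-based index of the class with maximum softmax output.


Softmax is a monotonic transformation, so it preserves the argmax.
We need to find the index of the maximum logit.
Index 0: -2.0
Index 1: -2.6
Index 2: 3.3
Index 3: 5.0
Index 4: 3.9
Maximum logit = 5.0 at index 3

3


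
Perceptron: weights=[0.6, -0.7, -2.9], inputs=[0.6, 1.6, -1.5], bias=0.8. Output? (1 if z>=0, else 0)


z = w . x + b
= 0.6*0.6 + -0.7*1.6 + -2.9*-1.5 + 0.8
= 0.36 + -1.12 + 4.35 + 0.8
= 3.59 + 0.8
= 4.39
Since z = 4.39 >= 0, output = 1

1


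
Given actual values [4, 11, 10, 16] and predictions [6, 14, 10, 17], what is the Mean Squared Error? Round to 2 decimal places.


Differences: [-2, -3, 0, -1]
Squared errors: [4, 9, 0, 1]
Sum of squared errors = 14
MSE = 14 / 4 = 3.50

3.50


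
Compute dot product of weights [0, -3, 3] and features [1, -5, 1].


Element-wise products:
0 * 1 = 0
-3 * -5 = 15
3 * 1 = 3
Sum = 0 + 15 + 3
= 18

18


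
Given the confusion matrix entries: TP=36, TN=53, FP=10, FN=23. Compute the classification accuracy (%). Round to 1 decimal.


Accuracy = (TP + TN) / (TP + TN + FP + FN) * 100
= (36 + 53) / (36 + 53 + 10 + 23)
= 89 / 122
= 0.7295
= 73.0%

73.0


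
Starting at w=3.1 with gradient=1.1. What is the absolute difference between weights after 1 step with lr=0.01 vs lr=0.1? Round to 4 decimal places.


With lr=0.01: w_new = 3.1 - 0.01 * 1.1 = 3.089
With lr=0.1: w_new = 3.1 - 0.1 * 1.1 = 2.99
Absolute difference = |3.089 - 2.99|
= 0.0990

0.0990


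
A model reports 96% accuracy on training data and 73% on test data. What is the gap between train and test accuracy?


Gap = train_accuracy - test_accuracy
= 96 - 73
= 23%
This large gap strongly indicates overfitting.

23


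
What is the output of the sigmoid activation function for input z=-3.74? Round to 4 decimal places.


sigmoid(z) = 1 / (1 + exp(-z))
exp(-(-3.74)) = exp(3.74) = 42.098
1 + 42.098 = 43.098
1 / 43.098 = 0.0232

0.0232


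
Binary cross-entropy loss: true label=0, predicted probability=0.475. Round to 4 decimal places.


For y=0: Loss = -log(1-p)
= -log(1 - 0.475)
= -log(0.525)
= -(-0.6444)
= 0.6444

0.6444


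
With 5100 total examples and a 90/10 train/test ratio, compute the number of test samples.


Train samples = 5100 * 90% = 4590
Test samples = 5100 - 4590
= 510

510


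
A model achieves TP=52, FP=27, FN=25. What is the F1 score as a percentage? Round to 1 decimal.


Precision = TP / (TP + FP) = 52 / 79 = 0.6582
Recall = TP / (TP + FN) = 52 / 77 = 0.6753
F1 = 2 * P * R / (P + R)
= 2 * 0.6582 * 0.6753 / (0.6582 + 0.6753)
= 0.889 / 1.3336
= 0.6667
As percentage: 66.7%

66.7


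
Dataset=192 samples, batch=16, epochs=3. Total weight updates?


Iterations per epoch = 192 / 16 = 12
Total updates = iterations_per_epoch * epochs
= 12 * 3
= 36

36


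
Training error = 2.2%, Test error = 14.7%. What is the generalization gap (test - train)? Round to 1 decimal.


Generalization gap = test_error - train_error
= 14.7 - 2.2
= 12.5%
A large gap suggests overfitting.

12.5


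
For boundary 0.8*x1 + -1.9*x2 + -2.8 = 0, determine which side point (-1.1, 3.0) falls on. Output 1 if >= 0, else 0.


Compute 0.8 * -1.1 + -1.9 * 3.0 + -2.8
= -0.88 + -5.7 + -2.8
= -9.38
Since -9.38 < 0, the point is on the negative side.

0


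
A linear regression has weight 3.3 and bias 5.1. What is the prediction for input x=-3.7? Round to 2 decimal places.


y = 3.3 * -3.7 + (5.1)
= -12.21 + (5.1)
= -7.11

-7.11


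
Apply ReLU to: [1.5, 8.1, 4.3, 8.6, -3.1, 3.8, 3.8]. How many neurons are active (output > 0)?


ReLU(x) = max(0, x) for each element:
ReLU(1.5) = 1.5
ReLU(8.1) = 8.1
ReLU(4.3) = 4.3
ReLU(8.6) = 8.6
ReLU(-3.1) = 0
ReLU(3.8) = 3.8
ReLU(3.8) = 3.8
Active neurons (>0): 6

6


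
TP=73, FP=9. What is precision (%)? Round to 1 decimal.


Precision = TP / (TP + FP) * 100
= 73 / (73 + 9)
= 73 / 82
= 0.8902
= 89.0%

89.0


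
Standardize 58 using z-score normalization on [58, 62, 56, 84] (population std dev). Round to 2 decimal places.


Mean = (58 + 62 + 56 + 84) / 4 = 65.0
Variance = sum((x_i - mean)^2) / n = 125.0
Std = sqrt(125.0) = 11.1803
Z = (x - mean) / std
= (58 - 65.0) / 11.1803
= -7.0 / 11.1803
= -0.63

-0.63


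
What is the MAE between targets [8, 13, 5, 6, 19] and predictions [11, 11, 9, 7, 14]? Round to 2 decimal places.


Absolute errors: [3, 2, 4, 1, 5]
Sum of absolute errors = 15
MAE = 15 / 5 = 3.00

3.00


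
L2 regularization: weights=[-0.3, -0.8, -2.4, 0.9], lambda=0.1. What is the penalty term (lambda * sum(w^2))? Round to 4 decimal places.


Squaring each weight:
(-0.3)^2 = 0.09
(-0.8)^2 = 0.64
(-2.4)^2 = 5.76
0.9^2 = 0.81
Sum of squares = 7.3
Penalty = 0.1 * 7.3 = 0.7300

0.7300


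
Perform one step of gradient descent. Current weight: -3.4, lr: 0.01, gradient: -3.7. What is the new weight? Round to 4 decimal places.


w_new = w_old - lr * gradient
= -3.4 - 0.01 * -3.7
= -3.4 - (-0.037)
= -3.3630

-3.3630


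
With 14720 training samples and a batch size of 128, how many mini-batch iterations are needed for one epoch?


Iterations per epoch = dataset_size / batch_size
= 14720 / 128
= 115

115


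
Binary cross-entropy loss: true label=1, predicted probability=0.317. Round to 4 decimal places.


For y=1: Loss = -log(p)
= -log(0.317)
= -(-1.1489)
= 1.1489

1.1489


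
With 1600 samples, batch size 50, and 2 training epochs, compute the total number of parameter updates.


Iterations per epoch = 1600 / 50 = 32
Total updates = iterations_per_epoch * epochs
= 32 * 2
= 64

64


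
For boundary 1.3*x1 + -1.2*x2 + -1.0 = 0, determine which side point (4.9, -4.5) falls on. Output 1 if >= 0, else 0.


Compute 1.3 * 4.9 + -1.2 * -4.5 + -1.0
= 6.37 + 5.4 + -1.0
= 10.77
Since 10.77 >= 0, the point is on the positive side.

1


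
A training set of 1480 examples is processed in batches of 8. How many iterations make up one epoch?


Iterations per epoch = dataset_size / batch_size
= 1480 / 8
= 185

185


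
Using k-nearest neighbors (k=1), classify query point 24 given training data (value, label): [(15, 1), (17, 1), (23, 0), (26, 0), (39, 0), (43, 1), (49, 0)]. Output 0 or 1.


Distances from query 24:
Point 23 (class 0): distance = 1
K=1 nearest neighbors: classes = [0]
Votes for class 1: 0 / 1
Majority vote => class 0

0


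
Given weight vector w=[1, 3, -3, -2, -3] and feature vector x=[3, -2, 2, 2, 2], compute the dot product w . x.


Element-wise products:
1 * 3 = 3
3 * -2 = -6
-3 * 2 = -6
-2 * 2 = -4
-3 * 2 = -6
Sum = 3 + -6 + -6 + -4 + -6
= -19

-19


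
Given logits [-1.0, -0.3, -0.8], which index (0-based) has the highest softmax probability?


Softmax is a monotonic transformation, so it preserves the argmax.
We need to find the index of the maximum logit.
Index 0: -1.0
Index 1: -0.3
Index 2: -0.8
Maximum logit = -0.3 at index 1

1


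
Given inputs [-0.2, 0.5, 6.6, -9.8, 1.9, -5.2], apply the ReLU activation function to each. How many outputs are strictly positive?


ReLU(x) = max(0, x) for each element:
ReLU(-0.2) = 0
ReLU(0.5) = 0.5
ReLU(6.6) = 6.6
ReLU(-9.8) = 0
ReLU(1.9) = 1.9
ReLU(-5.2) = 0
Active neurons (>0): 3

3


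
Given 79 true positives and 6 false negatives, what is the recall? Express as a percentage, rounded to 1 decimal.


Recall = TP / (TP + FN) * 100
= 79 / (79 + 6)
= 79 / 85
= 0.9294
= 92.9%

92.9


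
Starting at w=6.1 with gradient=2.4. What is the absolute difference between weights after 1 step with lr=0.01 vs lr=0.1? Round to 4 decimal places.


With lr=0.01: w_new = 6.1 - 0.01 * 2.4 = 6.076
With lr=0.1: w_new = 6.1 - 0.1 * 2.4 = 5.86
Absolute difference = |6.076 - 5.86|
= 0.2160

0.2160


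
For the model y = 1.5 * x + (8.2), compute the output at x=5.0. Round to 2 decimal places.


y = 1.5 * 5.0 + (8.2)
= 7.5 + (8.2)
= 15.70

15.70


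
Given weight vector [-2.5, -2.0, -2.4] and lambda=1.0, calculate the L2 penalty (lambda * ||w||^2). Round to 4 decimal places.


Squaring each weight:
(-2.5)^2 = 6.25
(-2.0)^2 = 4.0
(-2.4)^2 = 5.76
Sum of squares = 16.01
Penalty = 1.0 * 16.01 = 16.0100

16.0100


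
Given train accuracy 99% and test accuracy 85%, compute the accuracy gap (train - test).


Gap = train_accuracy - test_accuracy
= 99 - 85
= 14%
This gap suggests the model is overfitting.

14


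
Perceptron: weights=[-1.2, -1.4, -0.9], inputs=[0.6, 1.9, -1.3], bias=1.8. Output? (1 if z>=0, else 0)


z = w . x + b
= -1.2*0.6 + -1.4*1.9 + -0.9*-1.3 + 1.8
= -0.72 + -2.66 + 1.17 + 1.8
= -2.21 + 1.8
= -0.41
Since z = -0.41 < 0, output = 0

0


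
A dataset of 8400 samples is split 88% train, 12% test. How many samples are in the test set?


Train samples = 8400 * 88% = 7392
Test samples = 8400 - 7392
= 1008

1008


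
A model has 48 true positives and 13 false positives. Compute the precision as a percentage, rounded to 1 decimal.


Precision = TP / (TP + FP) * 100
= 48 / (48 + 13)
= 48 / 61
= 0.7869
= 78.7%

78.7


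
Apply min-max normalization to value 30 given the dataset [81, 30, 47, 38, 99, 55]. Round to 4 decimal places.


Min = 30, Max = 99
Range = 99 - 30 = 69
Scaled = (x - min) / (max - min)
= (30 - 30) / 69
= 0 / 69
= 0.0000

0.0000


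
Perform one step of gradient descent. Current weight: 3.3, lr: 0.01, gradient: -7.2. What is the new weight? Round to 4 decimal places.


w_new = w_old - lr * gradient
= 3.3 - 0.01 * -7.2
= 3.3 - (-0.072)
= 3.3720

3.3720


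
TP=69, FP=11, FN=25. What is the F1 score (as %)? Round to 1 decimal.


Precision = TP / (TP + FP) = 69 / 80 = 0.8625
Recall = TP / (TP + FN) = 69 / 94 = 0.734
F1 = 2 * P * R / (P + R)
= 2 * 0.8625 * 0.734 / (0.8625 + 0.734)
= 1.2662 / 1.5965
= 0.7931
As percentage: 79.3%

79.3


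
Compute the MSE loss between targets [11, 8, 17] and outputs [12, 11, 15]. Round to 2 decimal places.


Differences: [-1, -3, 2]
Squared errors: [1, 9, 4]
Sum of squared errors = 14
MSE = 14 / 3 = 4.67

4.67


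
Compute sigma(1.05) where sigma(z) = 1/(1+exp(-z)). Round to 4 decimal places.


sigmoid(z) = 1 / (1 + exp(-z))
exp(-(1.05)) = exp(-1.05) = 0.3499
1 + 0.3499 = 1.3499
1 / 1.3499 = 0.7408

0.7408


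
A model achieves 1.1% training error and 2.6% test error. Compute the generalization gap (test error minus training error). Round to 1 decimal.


Generalization gap = test_error - train_error
= 2.6 - 1.1
= 1.5%
A small gap suggests good generalization.

1.5


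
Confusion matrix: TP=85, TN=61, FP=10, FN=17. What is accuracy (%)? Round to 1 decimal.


Accuracy = (TP + TN) / (TP + TN + FP + FN) * 100
= (85 + 61) / (85 + 61 + 10 + 17)
= 146 / 173
= 0.8439
= 84.4%

84.4


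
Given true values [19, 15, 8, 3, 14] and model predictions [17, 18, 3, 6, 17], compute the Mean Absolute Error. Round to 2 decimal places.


Absolute errors: [2, 3, 5, 3, 3]
Sum of absolute errors = 16
MAE = 16 / 5 = 3.20

3.20


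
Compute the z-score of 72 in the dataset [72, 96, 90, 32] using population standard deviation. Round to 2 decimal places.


Mean = (72 + 96 + 90 + 32) / 4 = 72.5
Variance = sum((x_i - mean)^2) / n = 624.75
Std = sqrt(624.75) = 24.995
Z = (x - mean) / std
= (72 - 72.5) / 24.995
= -0.5 / 24.995
= -0.02

-0.02


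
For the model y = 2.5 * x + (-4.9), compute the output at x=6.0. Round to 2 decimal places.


y = 2.5 * 6.0 + (-4.9)
= 15.0 + (-4.9)
= 10.10

10.10


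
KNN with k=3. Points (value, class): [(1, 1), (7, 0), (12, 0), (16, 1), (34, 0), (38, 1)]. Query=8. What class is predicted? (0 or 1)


Distances from query 8:
Point 7 (class 0): distance = 1
Point 12 (class 0): distance = 4
Point 1 (class 1): distance = 7
K=3 nearest neighbors: classes = [0, 0, 1]
Votes for class 1: 1 / 3
Majority vote => class 0

0


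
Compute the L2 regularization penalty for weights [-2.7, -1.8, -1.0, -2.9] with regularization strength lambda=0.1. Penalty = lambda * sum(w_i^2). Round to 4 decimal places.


Squaring each weight:
(-2.7)^2 = 7.29
(-1.8)^2 = 3.24
(-1.0)^2 = 1.0
(-2.9)^2 = 8.41
Sum of squares = 19.94
Penalty = 0.1 * 19.94 = 1.9940

1.9940


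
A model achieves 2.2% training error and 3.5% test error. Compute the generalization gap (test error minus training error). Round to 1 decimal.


Generalization gap = test_error - train_error
= 3.5 - 2.2
= 1.3%
A small gap suggests good generalization.

1.3


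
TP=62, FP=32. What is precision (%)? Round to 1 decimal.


Precision = TP / (TP + FP) * 100
= 62 / (62 + 32)
= 62 / 94
= 0.6596
= 66.0%

66.0


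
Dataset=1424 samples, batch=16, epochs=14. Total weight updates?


Iterations per epoch = 1424 / 16 = 89
Total updates = iterations_per_epoch * epochs
= 89 * 14
= 1246

1246


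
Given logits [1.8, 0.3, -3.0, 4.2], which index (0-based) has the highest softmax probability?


Softmax is a monotonic transformation, so it preserves the argmax.
We need to find the index of the maximum logit.
Index 0: 1.8
Index 1: 0.3
Index 2: -3.0
Index 3: 4.2
Maximum logit = 4.2 at index 3

3


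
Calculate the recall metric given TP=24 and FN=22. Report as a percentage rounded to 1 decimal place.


Recall = TP / (TP + FN) * 100
= 24 / (24 + 22)
= 24 / 46
= 0.5217
= 52.2%

52.2


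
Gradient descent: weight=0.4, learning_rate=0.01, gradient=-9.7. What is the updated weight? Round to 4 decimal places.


w_new = w_old - lr * gradient
= 0.4 - 0.01 * -9.7
= 0.4 - (-0.097)
= 0.4970

0.4970


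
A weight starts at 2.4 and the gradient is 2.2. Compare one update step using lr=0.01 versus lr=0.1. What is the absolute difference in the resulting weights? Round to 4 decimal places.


With lr=0.01: w_new = 2.4 - 0.01 * 2.2 = 2.378
With lr=0.1: w_new = 2.4 - 0.1 * 2.2 = 2.18
Absolute difference = |2.378 - 2.18|
= 0.1980

0.1980


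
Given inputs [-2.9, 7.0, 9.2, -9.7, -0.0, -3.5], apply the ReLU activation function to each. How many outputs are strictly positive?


ReLU(x) = max(0, x) for each element:
ReLU(-2.9) = 0
ReLU(7.0) = 7.0
ReLU(9.2) = 9.2
ReLU(-9.7) = 0
ReLU(-0.0) = 0
ReLU(-3.5) = 0
Active neurons (>0): 2

2


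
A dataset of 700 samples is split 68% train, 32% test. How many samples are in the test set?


Train samples = 700 * 68% = 476
Test samples = 700 - 476
= 224

224


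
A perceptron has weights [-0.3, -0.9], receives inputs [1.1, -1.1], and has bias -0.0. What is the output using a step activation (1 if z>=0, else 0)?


z = w . x + b
= -0.3*1.1 + -0.9*-1.1 + -0.0
= -0.33 + 0.99 + -0.0
= 0.66 + -0.0
= 0.66
Since z = 0.66 >= 0, output = 1

1


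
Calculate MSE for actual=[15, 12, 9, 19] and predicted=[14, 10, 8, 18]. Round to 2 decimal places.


Differences: [1, 2, 1, 1]
Squared errors: [1, 4, 1, 1]
Sum of squared errors = 7
MSE = 7 / 4 = 1.75

1.75


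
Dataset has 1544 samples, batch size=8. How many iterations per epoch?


Iterations per epoch = dataset_size / batch_size
= 1544 / 8
= 193

193


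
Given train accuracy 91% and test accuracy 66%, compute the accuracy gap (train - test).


Gap = train_accuracy - test_accuracy
= 91 - 66
= 25%
This large gap strongly indicates overfitting.

25


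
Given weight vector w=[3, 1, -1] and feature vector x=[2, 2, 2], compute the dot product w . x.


Element-wise products:
3 * 2 = 6
1 * 2 = 2
-1 * 2 = -2
Sum = 6 + 2 + -2
= 6

6


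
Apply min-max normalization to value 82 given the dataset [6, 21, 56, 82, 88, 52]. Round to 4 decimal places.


Min = 6, Max = 88
Range = 88 - 6 = 82
Scaled = (x - min) / (max - min)
= (82 - 6) / 82
= 76 / 82
= 0.9268

0.9268


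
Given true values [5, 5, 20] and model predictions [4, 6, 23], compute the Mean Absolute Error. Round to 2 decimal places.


Absolute errors: [1, 1, 3]
Sum of absolute errors = 5
MAE = 5 / 3 = 1.67

1.67


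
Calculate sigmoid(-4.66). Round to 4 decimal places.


sigmoid(z) = 1 / (1 + exp(-z))
exp(-(-4.66)) = exp(4.66) = 105.6361
1 + 105.6361 = 106.6361
1 / 106.6361 = 0.0094

0.0094


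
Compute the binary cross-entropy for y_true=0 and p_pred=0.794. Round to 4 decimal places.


For y=0: Loss = -log(1-p)
= -log(1 - 0.794)
= -log(0.206)
= -(-1.5799)
= 1.5799

1.5799


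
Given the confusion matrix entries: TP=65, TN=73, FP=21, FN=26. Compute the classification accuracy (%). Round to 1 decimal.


Accuracy = (TP + TN) / (TP + TN + FP + FN) * 100
= (65 + 73) / (65 + 73 + 21 + 26)
= 138 / 185
= 0.7459
= 74.6%

74.6


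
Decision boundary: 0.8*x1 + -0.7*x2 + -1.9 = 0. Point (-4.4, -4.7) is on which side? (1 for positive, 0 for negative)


Compute 0.8 * -4.4 + -0.7 * -4.7 + -1.9
= -3.52 + 3.29 + -1.9
= -2.13
Since -2.13 < 0, the point is on the negative side.

0


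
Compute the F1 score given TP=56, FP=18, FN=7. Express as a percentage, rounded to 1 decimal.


Precision = TP / (TP + FP) = 56 / 74 = 0.7568
Recall = TP / (TP + FN) = 56 / 63 = 0.8889
F1 = 2 * P * R / (P + R)
= 2 * 0.7568 * 0.8889 / (0.7568 + 0.8889)
= 1.3453 / 1.6456
= 0.8175
As percentage: 81.8%

81.8


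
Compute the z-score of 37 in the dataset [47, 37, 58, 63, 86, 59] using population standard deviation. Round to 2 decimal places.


Mean = (47 + 37 + 58 + 63 + 86 + 59) / 6 = 58.3333
Variance = sum((x_i - mean)^2) / n = 228.5556
Std = sqrt(228.5556) = 15.1181
Z = (x - mean) / std
= (37 - 58.3333) / 15.1181
= -21.3333 / 15.1181
= -1.41

-1.41


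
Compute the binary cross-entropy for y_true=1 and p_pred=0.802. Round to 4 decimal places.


For y=1: Loss = -log(p)
= -log(0.802)
= -(-0.2206)
= 0.2206

0.2206


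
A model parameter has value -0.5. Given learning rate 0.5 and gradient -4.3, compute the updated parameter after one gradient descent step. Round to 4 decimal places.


w_new = w_old - lr * gradient
= -0.5 - 0.5 * -4.3
= -0.5 - (-2.15)
= 1.6500

1.6500


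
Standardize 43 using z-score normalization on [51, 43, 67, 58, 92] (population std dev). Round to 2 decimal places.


Mean = (51 + 43 + 67 + 58 + 92) / 5 = 62.2
Variance = sum((x_i - mean)^2) / n = 284.56
Std = sqrt(284.56) = 16.8689
Z = (x - mean) / std
= (43 - 62.2) / 16.8689
= -19.2 / 16.8689
= -1.14

-1.14


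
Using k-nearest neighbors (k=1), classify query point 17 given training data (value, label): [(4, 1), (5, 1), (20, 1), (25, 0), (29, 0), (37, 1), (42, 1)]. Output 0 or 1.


Distances from query 17:
Point 20 (class 1): distance = 3
K=1 nearest neighbors: classes = [1]
Votes for class 1: 1 / 1
Majority vote => class 1

1


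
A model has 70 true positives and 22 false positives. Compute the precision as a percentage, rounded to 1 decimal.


Precision = TP / (TP + FP) * 100
= 70 / (70 + 22)
= 70 / 92
= 0.7609
= 76.1%

76.1


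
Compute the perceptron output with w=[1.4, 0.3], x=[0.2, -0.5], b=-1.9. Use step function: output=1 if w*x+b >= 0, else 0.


z = w . x + b
= 1.4*0.2 + 0.3*-0.5 + -1.9
= 0.28 + -0.15 + -1.9
= 0.13 + -1.9
= -1.77
Since z = -1.77 < 0, output = 0

0


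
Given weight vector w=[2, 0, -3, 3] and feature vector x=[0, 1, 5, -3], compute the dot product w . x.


Element-wise products:
2 * 0 = 0
0 * 1 = 0
-3 * 5 = -15
3 * -3 = -9
Sum = 0 + 0 + -15 + -9
= -24

-24


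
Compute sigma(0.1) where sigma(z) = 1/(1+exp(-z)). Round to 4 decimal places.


sigmoid(z) = 1 / (1 + exp(-z))
exp(-(0.1)) = exp(-0.1) = 0.9048
1 + 0.9048 = 1.9048
1 / 1.9048 = 0.5250

0.5250


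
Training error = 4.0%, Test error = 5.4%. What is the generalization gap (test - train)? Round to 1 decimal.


Generalization gap = test_error - train_error
= 5.4 - 4.0
= 1.4%
A small gap suggests good generalization.

1.4


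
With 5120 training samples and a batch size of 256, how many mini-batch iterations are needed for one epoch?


Iterations per epoch = dataset_size / batch_size
= 5120 / 256
= 20

20


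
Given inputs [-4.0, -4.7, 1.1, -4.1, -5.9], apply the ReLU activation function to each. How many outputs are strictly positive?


ReLU(x) = max(0, x) for each element:
ReLU(-4.0) = 0
ReLU(-4.7) = 0
ReLU(1.1) = 1.1
ReLU(-4.1) = 0
ReLU(-5.9) = 0
Active neurons (>0): 1

1


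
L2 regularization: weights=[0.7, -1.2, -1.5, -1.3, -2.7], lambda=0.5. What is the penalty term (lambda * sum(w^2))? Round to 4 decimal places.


Squaring each weight:
0.7^2 = 0.49
(-1.2)^2 = 1.44
(-1.5)^2 = 2.25
(-1.3)^2 = 1.69
(-2.7)^2 = 7.29
Sum of squares = 13.16
Penalty = 0.5 * 13.16 = 6.5800

6.5800


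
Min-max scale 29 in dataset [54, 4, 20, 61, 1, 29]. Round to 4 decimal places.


Min = 1, Max = 61
Range = 61 - 1 = 60
Scaled = (x - min) / (max - min)
= (29 - 1) / 60
= 28 / 60
= 0.4667

0.4667


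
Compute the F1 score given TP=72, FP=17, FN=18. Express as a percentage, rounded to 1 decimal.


Precision = TP / (TP + FP) = 72 / 89 = 0.809
Recall = TP / (TP + FN) = 72 / 90 = 0.8
F1 = 2 * P * R / (P + R)
= 2 * 0.809 * 0.8 / (0.809 + 0.8)
= 1.2944 / 1.609
= 0.8045
As percentage: 80.4%

80.4


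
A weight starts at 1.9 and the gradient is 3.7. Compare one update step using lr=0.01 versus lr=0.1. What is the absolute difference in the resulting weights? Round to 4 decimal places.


With lr=0.01: w_new = 1.9 - 0.01 * 3.7 = 1.863
With lr=0.1: w_new = 1.9 - 0.1 * 3.7 = 1.53
Absolute difference = |1.863 - 1.53|
= 0.3330

0.3330


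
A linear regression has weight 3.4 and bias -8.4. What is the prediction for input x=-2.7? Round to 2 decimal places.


y = 3.4 * -2.7 + (-8.4)
= -9.18 + (-8.4)
= -17.58

-17.58


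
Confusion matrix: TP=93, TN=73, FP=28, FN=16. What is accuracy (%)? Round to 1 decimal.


Accuracy = (TP + TN) / (TP + TN + FP + FN) * 100
= (93 + 73) / (93 + 73 + 28 + 16)
= 166 / 210
= 0.7905
= 79.0%

79.0


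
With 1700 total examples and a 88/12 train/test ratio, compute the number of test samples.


Train samples = 1700 * 88% = 1496
Test samples = 1700 - 1496
= 204

204


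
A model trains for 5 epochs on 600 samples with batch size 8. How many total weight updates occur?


Iterations per epoch = 600 / 8 = 75
Total updates = iterations_per_epoch * epochs
= 75 * 5
= 375

375


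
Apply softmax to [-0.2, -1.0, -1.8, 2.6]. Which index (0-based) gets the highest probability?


Softmax is a monotonic transformation, so it preserves the argmax.
We need to find the index of the maximum logit.
Index 0: -0.2
Index 1: -1.0
Index 2: -1.8
Index 3: 2.6
Maximum logit = 2.6 at index 3

3


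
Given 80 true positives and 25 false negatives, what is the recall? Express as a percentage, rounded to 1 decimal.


Recall = TP / (TP + FN) * 100
= 80 / (80 + 25)
= 80 / 105
= 0.7619
= 76.2%

76.2


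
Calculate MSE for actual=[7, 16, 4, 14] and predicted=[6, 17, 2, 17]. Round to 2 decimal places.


Differences: [1, -1, 2, -3]
Squared errors: [1, 1, 4, 9]
Sum of squared errors = 15
MSE = 15 / 4 = 3.75

3.75


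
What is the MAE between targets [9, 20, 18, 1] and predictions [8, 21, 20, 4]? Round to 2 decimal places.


Absolute errors: [1, 1, 2, 3]
Sum of absolute errors = 7
MAE = 7 / 4 = 1.75

1.75


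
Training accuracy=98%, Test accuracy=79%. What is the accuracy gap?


Gap = train_accuracy - test_accuracy
= 98 - 79
= 19%
This gap suggests the model is overfitting.

19


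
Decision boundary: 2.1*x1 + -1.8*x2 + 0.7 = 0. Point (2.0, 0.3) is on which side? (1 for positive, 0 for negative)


Compute 2.1 * 2.0 + -1.8 * 0.3 + 0.7
= 4.2 + -0.54 + 0.7
= 4.36
Since 4.36 >= 0, the point is on the positive side.

1


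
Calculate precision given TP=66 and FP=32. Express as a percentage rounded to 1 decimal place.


Precision = TP / (TP + FP) * 100
= 66 / (66 + 32)
= 66 / 98
= 0.6735
= 67.3%

67.3


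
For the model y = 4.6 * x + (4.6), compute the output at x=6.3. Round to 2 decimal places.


y = 4.6 * 6.3 + (4.6)
= 28.98 + (4.6)
= 33.58

33.58


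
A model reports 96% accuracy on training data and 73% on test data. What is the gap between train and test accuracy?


Gap = train_accuracy - test_accuracy
= 96 - 73
= 23%
This large gap strongly indicates overfitting.

23


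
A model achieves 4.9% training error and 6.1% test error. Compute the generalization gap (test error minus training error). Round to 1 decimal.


Generalization gap = test_error - train_error
= 6.1 - 4.9
= 1.2%
A small gap suggests good generalization.

1.2


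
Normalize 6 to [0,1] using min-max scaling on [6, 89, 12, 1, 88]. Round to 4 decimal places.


Min = 1, Max = 89
Range = 89 - 1 = 88
Scaled = (x - min) / (max - min)
= (6 - 1) / 88
= 5 / 88
= 0.0568

0.0568


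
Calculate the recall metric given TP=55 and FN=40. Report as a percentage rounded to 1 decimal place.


Recall = TP / (TP + FN) * 100
= 55 / (55 + 40)
= 55 / 95
= 0.5789
= 57.9%

57.9


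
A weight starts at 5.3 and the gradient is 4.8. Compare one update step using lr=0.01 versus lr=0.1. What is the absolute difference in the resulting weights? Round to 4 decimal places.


With lr=0.01: w_new = 5.3 - 0.01 * 4.8 = 5.252
With lr=0.1: w_new = 5.3 - 0.1 * 4.8 = 4.82
Absolute difference = |5.252 - 4.82|
= 0.4320

0.4320


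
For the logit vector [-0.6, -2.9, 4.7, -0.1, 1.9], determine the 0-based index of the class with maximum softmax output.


Softmax is a monotonic transformation, so it preserves the argmax.
We need to find the index of the maximum logit.
Index 0: -0.6
Index 1: -2.9
Index 2: 4.7
Index 3: -0.1
Index 4: 1.9
Maximum logit = 4.7 at index 2

2


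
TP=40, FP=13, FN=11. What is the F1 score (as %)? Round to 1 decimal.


Precision = TP / (TP + FP) = 40 / 53 = 0.7547
Recall = TP / (TP + FN) = 40 / 51 = 0.7843
F1 = 2 * P * R / (P + R)
= 2 * 0.7547 * 0.7843 / (0.7547 + 0.7843)
= 1.1839 / 1.539
= 0.7692
As percentage: 76.9%

76.9


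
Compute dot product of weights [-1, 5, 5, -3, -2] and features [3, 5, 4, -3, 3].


Element-wise products:
-1 * 3 = -3
5 * 5 = 25
5 * 4 = 20
-3 * -3 = 9
-2 * 3 = -6
Sum = -3 + 25 + 20 + 9 + -6
= 45

45


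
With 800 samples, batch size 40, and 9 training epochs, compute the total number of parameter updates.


Iterations per epoch = 800 / 40 = 20
Total updates = iterations_per_epoch * epochs
= 20 * 9
= 180

180


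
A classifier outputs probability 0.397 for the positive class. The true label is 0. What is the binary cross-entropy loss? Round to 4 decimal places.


For y=0: Loss = -log(1-p)
= -log(1 - 0.397)
= -log(0.603)
= -(-0.5058)
= 0.5058

0.5058


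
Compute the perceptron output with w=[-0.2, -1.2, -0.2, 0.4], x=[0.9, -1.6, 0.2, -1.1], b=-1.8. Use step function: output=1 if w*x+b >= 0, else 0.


z = w . x + b
= -0.2*0.9 + -1.2*-1.6 + -0.2*0.2 + 0.4*-1.1 + -1.8
= -0.18 + 1.92 + -0.04 + -0.44 + -1.8
= 1.26 + -1.8
= -0.54
Since z = -0.54 < 0, output = 0

0


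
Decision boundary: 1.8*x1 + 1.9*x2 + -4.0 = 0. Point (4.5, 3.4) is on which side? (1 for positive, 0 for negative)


Compute 1.8 * 4.5 + 1.9 * 3.4 + -4.0
= 8.1 + 6.46 + -4.0
= 10.56
Since 10.56 >= 0, the point is on the positive side.

1


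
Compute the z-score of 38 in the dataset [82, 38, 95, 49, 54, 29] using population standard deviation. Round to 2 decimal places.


Mean = (82 + 38 + 95 + 49 + 54 + 29) / 6 = 57.8333
Variance = sum((x_i - mean)^2) / n = 547.1389
Std = sqrt(547.1389) = 23.391
Z = (x - mean) / std
= (38 - 57.8333) / 23.391
= -19.8333 / 23.391
= -0.85

-0.85


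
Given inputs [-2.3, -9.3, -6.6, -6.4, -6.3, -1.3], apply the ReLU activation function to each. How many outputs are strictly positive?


ReLU(x) = max(0, x) for each element:
ReLU(-2.3) = 0
ReLU(-9.3) = 0
ReLU(-6.6) = 0
ReLU(-6.4) = 0
ReLU(-6.3) = 0
ReLU(-1.3) = 0
Active neurons (>0): 0

0


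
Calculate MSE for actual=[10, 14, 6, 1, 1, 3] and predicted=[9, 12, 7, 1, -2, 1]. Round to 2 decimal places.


Differences: [1, 2, -1, 0, 3, 2]
Squared errors: [1, 4, 1, 0, 9, 4]
Sum of squared errors = 19
MSE = 19 / 6 = 3.17

3.17


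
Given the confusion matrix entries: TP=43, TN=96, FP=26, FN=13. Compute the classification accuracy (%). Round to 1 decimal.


Accuracy = (TP + TN) / (TP + TN + FP + FN) * 100
= (43 + 96) / (43 + 96 + 26 + 13)
= 139 / 178
= 0.7809
= 78.1%

78.1


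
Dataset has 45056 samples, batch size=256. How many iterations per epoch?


Iterations per epoch = dataset_size / batch_size
= 45056 / 256
= 176

176


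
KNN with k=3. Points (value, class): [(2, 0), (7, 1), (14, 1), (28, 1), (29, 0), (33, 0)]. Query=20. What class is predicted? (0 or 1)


Distances from query 20:
Point 14 (class 1): distance = 6
Point 28 (class 1): distance = 8
Point 29 (class 0): distance = 9
K=3 nearest neighbors: classes = [1, 1, 0]
Votes for class 1: 2 / 3
Majority vote => class 1

1


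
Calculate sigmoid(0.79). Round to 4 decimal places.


sigmoid(z) = 1 / (1 + exp(-z))
exp(-(0.79)) = exp(-0.79) = 0.4538
1 + 0.4538 = 1.4538
1 / 1.4538 = 0.6878

0.6878


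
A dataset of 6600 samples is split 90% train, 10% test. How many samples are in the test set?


Train samples = 6600 * 90% = 5940
Test samples = 6600 - 5940
= 660

660


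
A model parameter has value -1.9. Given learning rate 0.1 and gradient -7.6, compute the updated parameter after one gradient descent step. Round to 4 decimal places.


w_new = w_old - lr * gradient
= -1.9 - 0.1 * -7.6
= -1.9 - (-0.76)
= -1.1400

-1.1400


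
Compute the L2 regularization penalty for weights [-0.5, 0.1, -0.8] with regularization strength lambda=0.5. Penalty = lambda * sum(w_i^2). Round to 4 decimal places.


Squaring each weight:
(-0.5)^2 = 0.25
0.1^2 = 0.01
(-0.8)^2 = 0.64
Sum of squares = 0.9
Penalty = 0.5 * 0.9 = 0.4500

0.4500


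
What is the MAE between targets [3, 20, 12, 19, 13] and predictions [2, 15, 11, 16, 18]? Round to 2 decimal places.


Absolute errors: [1, 5, 1, 3, 5]
Sum of absolute errors = 15
MAE = 15 / 5 = 3.00

3.00
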